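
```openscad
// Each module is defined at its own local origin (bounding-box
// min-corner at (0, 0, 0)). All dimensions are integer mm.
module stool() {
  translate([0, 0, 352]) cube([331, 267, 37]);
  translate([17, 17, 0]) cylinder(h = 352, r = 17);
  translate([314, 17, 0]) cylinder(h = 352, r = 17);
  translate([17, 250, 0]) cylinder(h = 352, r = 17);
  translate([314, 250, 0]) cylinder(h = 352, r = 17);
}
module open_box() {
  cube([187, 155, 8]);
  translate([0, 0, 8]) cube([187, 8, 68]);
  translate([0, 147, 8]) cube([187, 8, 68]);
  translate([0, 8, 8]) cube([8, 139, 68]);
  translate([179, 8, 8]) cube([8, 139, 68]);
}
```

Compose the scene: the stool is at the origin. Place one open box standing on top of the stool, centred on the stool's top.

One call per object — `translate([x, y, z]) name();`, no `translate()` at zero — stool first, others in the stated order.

stool();
translate([72, 56, 389]) open_box();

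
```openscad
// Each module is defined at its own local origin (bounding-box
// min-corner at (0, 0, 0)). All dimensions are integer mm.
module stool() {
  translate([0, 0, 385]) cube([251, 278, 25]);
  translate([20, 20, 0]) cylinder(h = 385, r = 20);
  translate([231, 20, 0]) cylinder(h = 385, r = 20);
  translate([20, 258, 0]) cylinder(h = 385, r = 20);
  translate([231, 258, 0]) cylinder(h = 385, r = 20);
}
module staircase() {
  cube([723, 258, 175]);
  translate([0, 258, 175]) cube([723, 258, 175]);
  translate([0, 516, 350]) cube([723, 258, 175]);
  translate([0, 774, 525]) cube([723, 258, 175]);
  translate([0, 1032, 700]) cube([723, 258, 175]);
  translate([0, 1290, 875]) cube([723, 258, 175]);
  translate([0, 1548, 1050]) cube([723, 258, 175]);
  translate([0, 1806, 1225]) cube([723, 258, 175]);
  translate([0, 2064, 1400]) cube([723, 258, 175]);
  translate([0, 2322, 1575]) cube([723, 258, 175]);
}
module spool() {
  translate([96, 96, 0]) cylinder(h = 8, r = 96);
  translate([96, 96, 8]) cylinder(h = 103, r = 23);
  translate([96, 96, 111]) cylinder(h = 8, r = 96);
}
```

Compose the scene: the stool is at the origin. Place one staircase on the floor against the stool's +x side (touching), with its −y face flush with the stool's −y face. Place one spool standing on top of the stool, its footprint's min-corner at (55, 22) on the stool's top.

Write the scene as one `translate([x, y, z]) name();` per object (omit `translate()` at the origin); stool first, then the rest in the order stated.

stool();
translate([251, 0, 0]) staircase();
translate([55, 22, 410]) spool();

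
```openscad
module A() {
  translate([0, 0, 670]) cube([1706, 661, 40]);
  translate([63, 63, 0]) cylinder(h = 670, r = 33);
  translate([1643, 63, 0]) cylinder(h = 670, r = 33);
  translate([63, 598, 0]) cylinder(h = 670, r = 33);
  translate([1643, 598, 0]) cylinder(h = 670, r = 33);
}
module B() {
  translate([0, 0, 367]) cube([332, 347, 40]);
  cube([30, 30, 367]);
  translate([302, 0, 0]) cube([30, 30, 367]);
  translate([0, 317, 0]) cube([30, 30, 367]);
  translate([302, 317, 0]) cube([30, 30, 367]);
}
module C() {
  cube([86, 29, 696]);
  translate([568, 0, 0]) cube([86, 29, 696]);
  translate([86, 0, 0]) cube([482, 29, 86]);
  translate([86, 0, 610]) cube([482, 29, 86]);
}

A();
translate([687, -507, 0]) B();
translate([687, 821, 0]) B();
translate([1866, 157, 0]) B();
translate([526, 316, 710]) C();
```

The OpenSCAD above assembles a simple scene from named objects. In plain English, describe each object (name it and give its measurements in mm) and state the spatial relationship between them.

A is a table: top 1706 mm (x) × 661 mm (y), 40 mm thick, upper face at z = 710 mm, on four round legs of 66 mm diameter, each leg's bounding box inset 30 mm from the nearest pair of top edges, running from z = 0 to the bottom of the top.

B is a four-legged stool. The seat is a 332×347×40 mm slab whose top surface is at z = 407 mm; four square legs, each 30×30 mm in cross-section, run from the floor (z = 0) to the underside of the seat, each flush with a corner of the seat.

C is a rectangular picture frame lying in the x–z plane (depth along y). The opening is 482 mm wide (x) by 524 mm tall (z), surrounded by a border 86 mm wide on all four sides. The frame is 29 mm deep and is made of two full-height vertical stiles with two horizontal rails fitted between them.

Three stools sit around the table at the −y, +y, +x sides. The picture frame is on top of the table, centred.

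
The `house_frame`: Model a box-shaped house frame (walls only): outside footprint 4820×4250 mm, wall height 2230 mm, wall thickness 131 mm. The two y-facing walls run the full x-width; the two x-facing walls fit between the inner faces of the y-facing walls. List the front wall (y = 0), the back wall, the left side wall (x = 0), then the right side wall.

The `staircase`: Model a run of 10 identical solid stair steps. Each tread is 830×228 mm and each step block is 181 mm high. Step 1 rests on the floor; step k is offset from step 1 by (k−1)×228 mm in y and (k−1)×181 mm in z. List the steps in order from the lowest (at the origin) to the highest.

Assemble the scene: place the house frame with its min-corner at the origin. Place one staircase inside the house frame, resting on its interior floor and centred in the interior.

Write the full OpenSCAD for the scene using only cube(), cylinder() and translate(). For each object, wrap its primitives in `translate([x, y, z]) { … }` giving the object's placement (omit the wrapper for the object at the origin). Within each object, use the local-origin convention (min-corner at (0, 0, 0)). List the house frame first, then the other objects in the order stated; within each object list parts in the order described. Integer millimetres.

cube([4820, 131, 2230]);
translate([0, 4119, 0]) cube([4820, 131, 2230]);
translate([0, 131, 0]) cube([131, 3988, 2230]);
translate([4689, 131, 0]) cube([131, 3988, 2230]);
translate([1995, 985, 0]) {
  cube([830, 228, 181]);
  translate([0, 228, 181]) cube([830, 228, 181]);
  translate([0, 456, 362]) cube([830, 228, 181]);
  translate([0, 684, 543]) cube([830, 228, 181]);
  translate([0, 912, 724]) cube([830, 228, 181]);
  translate([0, 1140, 905]) cube([830, 228, 181]);
  translate([0, 1368, 1086]) cube([830, 228, 181]);
  translate([0, 1596, 1267]) cube([830, 228, 181]);
  translate([0, 1824, 1448]) cube([830, 228, 181]);
  translate([0, 2052, 1629]) cube([830, 228, 181]);
}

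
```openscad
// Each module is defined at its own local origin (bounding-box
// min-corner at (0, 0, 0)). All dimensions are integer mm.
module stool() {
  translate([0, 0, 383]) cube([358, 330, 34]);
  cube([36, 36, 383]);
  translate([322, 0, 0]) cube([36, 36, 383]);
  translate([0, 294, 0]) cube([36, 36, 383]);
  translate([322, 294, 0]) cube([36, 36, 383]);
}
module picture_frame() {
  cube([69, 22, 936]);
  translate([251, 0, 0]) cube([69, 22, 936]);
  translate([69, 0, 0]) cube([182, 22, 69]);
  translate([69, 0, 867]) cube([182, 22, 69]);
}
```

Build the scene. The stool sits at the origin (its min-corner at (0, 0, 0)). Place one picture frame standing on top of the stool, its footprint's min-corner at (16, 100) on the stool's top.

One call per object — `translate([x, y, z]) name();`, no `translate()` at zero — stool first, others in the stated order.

stool();
translate([16, 100, 417]) picture_frame();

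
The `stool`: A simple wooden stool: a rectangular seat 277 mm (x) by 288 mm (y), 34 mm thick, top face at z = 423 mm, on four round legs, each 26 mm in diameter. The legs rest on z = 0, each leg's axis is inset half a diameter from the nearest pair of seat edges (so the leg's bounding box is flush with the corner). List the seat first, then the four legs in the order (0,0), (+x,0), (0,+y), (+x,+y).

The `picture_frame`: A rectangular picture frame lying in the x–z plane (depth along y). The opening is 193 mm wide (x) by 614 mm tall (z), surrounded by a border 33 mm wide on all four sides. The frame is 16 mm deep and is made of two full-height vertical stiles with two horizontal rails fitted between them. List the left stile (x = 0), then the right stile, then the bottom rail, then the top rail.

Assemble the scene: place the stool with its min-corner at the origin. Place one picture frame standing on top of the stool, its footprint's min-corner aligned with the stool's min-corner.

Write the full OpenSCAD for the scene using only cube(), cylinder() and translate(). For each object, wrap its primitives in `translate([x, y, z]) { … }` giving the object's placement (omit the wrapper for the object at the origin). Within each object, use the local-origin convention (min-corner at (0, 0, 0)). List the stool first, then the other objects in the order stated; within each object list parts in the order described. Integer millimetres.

translate([0, 0, 389]) cube([277, 288, 34]);
translate([13, 13, 0]) cylinder(h = 389, r = 13);
translate([264, 13, 0]) cylinder(h = 389, r = 13);
translate([13, 275, 0]) cylinder(h = 389, r = 13);
translate([264, 275, 0]) cylinder(h = 389, r = 13);
translate([0, 0, 423]) {
  cube([33, 16, 680]);
  translate([226, 0, 0]) cube([33, 16, 680]);
  translate([33, 0, 0]) cube([193, 16, 33]);
  translate([33, 0, 647]) cube([193, 16, 33]);
}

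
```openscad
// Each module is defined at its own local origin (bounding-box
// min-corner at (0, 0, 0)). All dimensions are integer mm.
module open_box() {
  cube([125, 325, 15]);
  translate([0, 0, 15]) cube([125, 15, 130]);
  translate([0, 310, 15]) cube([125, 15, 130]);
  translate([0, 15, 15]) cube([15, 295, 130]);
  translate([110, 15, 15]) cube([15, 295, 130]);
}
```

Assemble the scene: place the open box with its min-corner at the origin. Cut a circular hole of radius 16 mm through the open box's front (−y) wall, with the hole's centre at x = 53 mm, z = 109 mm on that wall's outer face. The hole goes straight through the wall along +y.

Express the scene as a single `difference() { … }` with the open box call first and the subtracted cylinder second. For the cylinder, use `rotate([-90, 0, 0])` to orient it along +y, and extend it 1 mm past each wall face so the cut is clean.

difference() {
  open_box();
  translate([53, -1, 109]) rotate([-90, 0, 0]) cylinder(h = 17, r = 16);
}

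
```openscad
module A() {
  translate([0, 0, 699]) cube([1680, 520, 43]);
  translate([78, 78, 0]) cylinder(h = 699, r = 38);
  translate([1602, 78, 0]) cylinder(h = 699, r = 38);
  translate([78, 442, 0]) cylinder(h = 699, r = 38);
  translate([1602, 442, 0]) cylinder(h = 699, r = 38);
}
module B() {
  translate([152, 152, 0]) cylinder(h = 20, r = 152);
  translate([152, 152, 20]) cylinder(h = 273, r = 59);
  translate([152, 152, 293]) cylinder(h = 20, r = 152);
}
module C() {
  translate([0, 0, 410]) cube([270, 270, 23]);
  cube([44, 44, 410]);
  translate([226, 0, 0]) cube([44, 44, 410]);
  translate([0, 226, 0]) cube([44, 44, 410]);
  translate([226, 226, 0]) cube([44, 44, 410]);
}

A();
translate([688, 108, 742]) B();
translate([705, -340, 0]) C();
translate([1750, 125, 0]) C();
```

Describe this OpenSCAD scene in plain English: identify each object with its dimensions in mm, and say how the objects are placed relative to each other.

A is a table with a 1680×520 mm rectangular top, 43 mm thick, top surface at z = 742 mm, supported by four round legs of 76 mm diameter, each leg's bounding box inset 40 mm from the nearest pair of top edges, running from the floor.

B is a spool: two coaxial disc flanges of radius 152 mm and thickness 20 mm, joined by a core cylinder of radius 59 mm and height 273 mm. The lower flange rests on z = 0 and the three cylinders share a vertical axis.

C is a four-legged stool. The seat is 270×270 mm, 23 mm thick, top at z = 433 mm. It stands on four square legs, each 44×44 mm in cross-section, from z = 0 to the seat underside, each flush with a corner of the seat.

The spool is on top of the table, centred. Two stools sit around the table at the −y, +x sides.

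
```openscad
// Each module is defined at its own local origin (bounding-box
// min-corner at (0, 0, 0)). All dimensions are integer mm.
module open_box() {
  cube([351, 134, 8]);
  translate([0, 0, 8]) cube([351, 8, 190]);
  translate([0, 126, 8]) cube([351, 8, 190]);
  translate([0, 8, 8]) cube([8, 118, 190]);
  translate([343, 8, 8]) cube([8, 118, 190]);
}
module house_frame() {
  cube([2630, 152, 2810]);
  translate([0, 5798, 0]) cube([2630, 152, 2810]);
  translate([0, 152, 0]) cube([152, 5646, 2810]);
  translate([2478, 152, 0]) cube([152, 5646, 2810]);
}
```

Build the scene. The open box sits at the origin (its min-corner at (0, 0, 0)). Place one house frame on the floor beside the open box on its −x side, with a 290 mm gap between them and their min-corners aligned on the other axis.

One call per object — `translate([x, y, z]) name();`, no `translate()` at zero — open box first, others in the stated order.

open_box();
translate([-2920, 0, 0]) house_frame();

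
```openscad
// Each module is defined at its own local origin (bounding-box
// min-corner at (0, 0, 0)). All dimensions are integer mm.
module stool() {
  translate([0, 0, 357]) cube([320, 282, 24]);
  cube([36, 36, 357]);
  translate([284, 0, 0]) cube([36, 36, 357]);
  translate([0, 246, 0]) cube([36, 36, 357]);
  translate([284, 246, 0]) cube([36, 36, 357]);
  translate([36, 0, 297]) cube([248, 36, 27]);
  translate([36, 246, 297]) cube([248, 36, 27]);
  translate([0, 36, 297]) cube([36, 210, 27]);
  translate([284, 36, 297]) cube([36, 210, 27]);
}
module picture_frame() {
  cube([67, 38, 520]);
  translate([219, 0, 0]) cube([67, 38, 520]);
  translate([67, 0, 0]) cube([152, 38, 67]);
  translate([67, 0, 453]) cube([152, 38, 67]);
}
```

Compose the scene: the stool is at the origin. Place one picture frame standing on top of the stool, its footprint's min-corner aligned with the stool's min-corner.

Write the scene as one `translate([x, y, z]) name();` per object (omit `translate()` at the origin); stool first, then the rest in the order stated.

stool();
translate([0, 0, 381]) picture_frame();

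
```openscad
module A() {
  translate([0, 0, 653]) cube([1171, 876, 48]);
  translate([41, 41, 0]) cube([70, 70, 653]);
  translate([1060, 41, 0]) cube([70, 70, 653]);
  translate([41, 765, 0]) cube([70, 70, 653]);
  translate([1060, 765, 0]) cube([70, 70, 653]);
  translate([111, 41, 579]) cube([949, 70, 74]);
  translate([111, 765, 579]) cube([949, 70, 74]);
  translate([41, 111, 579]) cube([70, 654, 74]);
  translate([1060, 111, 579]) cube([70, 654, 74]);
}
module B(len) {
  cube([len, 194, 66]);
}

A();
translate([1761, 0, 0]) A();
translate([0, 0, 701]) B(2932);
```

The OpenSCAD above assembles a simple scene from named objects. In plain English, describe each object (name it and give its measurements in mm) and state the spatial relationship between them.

A is a table: top 1171 mm (x) × 876 mm (y), 48 mm thick, upper face at z = 701 mm, on four 70×70 mm square legs, each inset 41 mm from the nearest pair of top edges, running from z = 0 to the bottom of the top. Four apron rails, 70 mm thick and 74 mm tall, run between adjacent legs with their top edges flush with the underside of the top and their outer faces flush with the legs' outer faces.

B is a rectangular beam 2932 mm long (x), 194 mm deep (y), 66 mm thick (z).

The beam spans the tops of two tables placed 590 mm apart, resting at z = 701 mm.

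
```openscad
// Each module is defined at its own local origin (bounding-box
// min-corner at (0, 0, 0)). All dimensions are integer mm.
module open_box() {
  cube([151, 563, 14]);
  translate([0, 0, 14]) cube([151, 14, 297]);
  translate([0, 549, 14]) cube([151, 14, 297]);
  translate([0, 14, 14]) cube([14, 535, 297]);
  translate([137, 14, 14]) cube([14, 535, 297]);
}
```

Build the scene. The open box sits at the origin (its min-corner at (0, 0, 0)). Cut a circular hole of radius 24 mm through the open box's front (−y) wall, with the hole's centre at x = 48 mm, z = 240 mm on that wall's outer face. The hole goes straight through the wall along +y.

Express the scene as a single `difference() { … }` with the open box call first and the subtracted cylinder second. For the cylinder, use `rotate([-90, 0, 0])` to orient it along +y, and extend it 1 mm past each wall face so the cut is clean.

difference() {
  open_box();
  translate([48, -1, 240]) rotate([-90, 0, 0]) cylinder(h = 16, r = 24);
}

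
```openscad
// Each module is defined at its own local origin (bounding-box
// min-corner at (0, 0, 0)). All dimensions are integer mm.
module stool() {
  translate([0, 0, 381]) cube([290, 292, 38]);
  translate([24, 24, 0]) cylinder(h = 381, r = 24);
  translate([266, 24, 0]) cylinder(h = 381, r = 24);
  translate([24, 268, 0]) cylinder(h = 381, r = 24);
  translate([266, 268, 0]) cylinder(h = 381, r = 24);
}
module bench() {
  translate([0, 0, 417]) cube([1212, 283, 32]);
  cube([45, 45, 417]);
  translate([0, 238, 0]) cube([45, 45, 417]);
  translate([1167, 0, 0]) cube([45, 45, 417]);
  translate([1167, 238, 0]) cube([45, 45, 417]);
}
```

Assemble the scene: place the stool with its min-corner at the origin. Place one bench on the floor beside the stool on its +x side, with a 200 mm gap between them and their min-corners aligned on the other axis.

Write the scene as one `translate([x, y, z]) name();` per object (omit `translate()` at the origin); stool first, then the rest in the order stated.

stool();
translate([490, 0, 0]) bench();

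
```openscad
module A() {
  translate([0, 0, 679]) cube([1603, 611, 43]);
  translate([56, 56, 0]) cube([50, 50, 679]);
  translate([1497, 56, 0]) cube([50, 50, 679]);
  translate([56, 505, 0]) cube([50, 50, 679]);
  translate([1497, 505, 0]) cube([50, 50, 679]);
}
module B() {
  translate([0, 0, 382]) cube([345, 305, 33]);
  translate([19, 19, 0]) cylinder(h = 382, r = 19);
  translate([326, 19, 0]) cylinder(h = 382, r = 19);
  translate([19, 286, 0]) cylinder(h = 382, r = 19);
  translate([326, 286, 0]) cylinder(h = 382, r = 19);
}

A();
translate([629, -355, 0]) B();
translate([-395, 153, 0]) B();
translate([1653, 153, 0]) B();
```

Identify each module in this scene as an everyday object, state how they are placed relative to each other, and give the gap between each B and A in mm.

A is a table. B is a stool. Three stools sit around the table at the −y, −x, +x sides. The gap between each stool and the table is 50 mm.

Each stool's nearest face is 50 mm from the table's bounding box.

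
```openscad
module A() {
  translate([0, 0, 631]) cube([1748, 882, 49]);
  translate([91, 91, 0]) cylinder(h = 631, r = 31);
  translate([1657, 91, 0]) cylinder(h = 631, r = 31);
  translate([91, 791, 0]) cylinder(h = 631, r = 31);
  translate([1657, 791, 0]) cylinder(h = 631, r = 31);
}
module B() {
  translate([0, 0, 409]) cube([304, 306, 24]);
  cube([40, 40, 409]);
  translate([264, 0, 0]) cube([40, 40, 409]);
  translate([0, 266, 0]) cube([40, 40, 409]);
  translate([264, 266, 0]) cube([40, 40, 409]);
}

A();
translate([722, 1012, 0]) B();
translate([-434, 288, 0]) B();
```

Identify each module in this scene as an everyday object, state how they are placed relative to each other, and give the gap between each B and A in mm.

A is a table. B is a stool. Two stools sit around the table at the +y, −x sides. The gap between each stool and the table is 130 mm.

Each stool's nearest face is 130 mm from the table's bounding box.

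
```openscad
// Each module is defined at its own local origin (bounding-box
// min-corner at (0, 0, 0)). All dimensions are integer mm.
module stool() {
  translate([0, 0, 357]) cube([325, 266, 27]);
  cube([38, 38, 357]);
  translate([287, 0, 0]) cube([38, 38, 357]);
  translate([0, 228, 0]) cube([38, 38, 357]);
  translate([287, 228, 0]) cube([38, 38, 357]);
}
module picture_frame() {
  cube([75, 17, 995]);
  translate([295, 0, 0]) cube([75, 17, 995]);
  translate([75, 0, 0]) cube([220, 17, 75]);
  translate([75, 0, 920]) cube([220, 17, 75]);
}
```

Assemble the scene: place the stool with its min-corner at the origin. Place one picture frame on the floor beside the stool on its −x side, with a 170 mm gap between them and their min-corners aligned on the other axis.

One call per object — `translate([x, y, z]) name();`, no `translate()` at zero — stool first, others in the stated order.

stool();
translate([-540, 0, 0]) picture_frame();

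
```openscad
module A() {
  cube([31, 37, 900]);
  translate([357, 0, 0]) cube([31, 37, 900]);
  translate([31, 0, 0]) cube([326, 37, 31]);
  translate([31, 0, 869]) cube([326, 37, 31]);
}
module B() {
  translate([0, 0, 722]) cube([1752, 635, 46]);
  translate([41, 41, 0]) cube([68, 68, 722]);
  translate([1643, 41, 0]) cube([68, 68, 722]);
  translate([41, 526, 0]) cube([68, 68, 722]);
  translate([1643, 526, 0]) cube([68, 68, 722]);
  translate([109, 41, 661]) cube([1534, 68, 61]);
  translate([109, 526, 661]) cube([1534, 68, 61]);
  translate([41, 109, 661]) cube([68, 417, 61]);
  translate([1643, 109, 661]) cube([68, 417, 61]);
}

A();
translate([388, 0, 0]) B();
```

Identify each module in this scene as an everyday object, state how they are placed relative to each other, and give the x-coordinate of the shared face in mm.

The picture frame's +x face and the table's −x face are both at x = 388 mm.

A is a picture frame. B is a table. The table is against the picture frame's +x side, with their −y faces flush. The x-coordinate of the shared face is 388 mm.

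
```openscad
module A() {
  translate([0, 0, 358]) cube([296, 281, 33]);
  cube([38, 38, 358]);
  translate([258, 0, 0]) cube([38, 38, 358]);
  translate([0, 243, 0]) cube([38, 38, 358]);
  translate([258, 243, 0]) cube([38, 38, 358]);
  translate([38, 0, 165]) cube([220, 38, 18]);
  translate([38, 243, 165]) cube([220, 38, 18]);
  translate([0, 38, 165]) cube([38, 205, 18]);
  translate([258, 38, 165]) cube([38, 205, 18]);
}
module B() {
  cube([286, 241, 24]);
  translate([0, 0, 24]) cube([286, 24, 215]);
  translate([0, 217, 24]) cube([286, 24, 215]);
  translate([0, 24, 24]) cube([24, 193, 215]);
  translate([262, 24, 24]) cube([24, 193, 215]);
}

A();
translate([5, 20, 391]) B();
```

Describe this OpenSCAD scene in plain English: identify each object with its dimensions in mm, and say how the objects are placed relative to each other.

A is a simple wooden stool: a rectangular seat 296 mm (x) by 281 mm (y), 33 mm thick, top face at z = 391 mm, on four square legs, each 38×38 mm in cross-section. The legs rest on z = 0, each flush with a corner of the seat. Four stretchers, 38 mm wide and 18 mm tall, connect adjacent legs with their undersides at z = 165 mm, each running between the inner faces of the legs it joins and aligned with the legs' outer faces on the other axis.

B is an open-topped rectangular box: outside dimensions 286×241×239 mm, with a uniform wall and base thickness of 24 mm. The base is a full 286×241 slab on the floor; four walls sit on top of the base. The front and back walls (the −y and +y sides) span the full width; the two side walls fit between them.

The open box is on top of the stool, centred.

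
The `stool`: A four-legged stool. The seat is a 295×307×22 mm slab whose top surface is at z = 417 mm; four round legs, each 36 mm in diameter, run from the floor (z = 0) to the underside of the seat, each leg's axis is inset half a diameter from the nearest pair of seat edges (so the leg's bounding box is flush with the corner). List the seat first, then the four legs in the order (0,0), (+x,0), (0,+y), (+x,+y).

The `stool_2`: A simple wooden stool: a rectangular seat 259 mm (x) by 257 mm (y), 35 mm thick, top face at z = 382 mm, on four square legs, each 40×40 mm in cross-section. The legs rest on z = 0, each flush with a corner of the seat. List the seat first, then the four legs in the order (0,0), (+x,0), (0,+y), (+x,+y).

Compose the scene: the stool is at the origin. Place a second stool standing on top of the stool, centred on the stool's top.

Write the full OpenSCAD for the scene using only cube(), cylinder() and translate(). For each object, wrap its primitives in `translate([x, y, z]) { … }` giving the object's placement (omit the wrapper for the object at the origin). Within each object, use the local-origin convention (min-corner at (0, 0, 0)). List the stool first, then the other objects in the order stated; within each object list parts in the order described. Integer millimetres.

translate([0, 0, 395]) cube([295, 307, 22]);
translate([18, 18, 0]) cylinder(h = 395, r = 18);
translate([277, 18, 0]) cylinder(h = 395, r = 18);
translate([18, 289, 0]) cylinder(h = 395, r = 18);
translate([277, 289, 0]) cylinder(h = 395, r = 18);
translate([18, 25, 417]) {
  translate([0, 0, 347]) cube([259, 257, 35]);
  cube([40, 40, 347]);
  translate([219, 0, 0]) cube([40, 40, 347]);
  translate([0, 217, 0]) cube([40, 40, 347]);
  translate([219, 217, 0]) cube([40, 40, 347]);
}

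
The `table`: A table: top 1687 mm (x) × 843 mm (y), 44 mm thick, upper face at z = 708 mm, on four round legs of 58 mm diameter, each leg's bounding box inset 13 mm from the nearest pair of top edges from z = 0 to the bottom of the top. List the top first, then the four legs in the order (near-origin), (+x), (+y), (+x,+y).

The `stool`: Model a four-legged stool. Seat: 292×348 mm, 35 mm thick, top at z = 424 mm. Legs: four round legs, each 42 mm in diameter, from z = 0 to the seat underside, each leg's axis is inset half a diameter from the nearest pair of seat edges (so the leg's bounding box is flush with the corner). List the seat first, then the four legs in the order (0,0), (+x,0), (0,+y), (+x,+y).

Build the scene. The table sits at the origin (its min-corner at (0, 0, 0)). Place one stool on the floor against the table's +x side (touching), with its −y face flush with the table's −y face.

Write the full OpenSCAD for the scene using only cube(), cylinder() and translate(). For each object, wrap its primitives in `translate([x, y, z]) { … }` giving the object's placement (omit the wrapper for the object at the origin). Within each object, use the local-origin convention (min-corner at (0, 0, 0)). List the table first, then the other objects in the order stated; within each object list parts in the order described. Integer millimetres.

translate([0, 0, 664]) cube([1687, 843, 44]);
translate([42, 42, 0]) cylinder(h = 664, r = 29);
translate([1645, 42, 0]) cylinder(h = 664, r = 29);
translate([42, 801, 0]) cylinder(h = 664, r = 29);
translate([1645, 801, 0]) cylinder(h = 664, r = 29);
translate([1687, 0, 0]) {
  translate([0, 0, 389]) cube([292, 348, 35]);
  translate([21, 21, 0]) cylinder(h = 389, r = 21);
  translate([271, 21, 0]) cylinder(h = 389, r = 21);
  translate([21, 327, 0]) cylinder(h = 389, r = 21);
  translate([271, 327, 0]) cylinder(h = 389, r = 21);
}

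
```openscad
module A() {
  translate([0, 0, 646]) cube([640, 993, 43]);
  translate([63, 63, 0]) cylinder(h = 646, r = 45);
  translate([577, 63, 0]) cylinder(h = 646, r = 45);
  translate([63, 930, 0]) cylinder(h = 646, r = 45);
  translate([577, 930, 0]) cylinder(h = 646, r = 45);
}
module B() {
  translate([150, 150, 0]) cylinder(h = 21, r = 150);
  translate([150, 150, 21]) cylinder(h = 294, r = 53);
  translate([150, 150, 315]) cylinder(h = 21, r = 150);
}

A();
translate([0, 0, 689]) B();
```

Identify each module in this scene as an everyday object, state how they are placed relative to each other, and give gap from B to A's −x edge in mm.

A is a table. B is a spool. The spool is on top of the table. The gap from the spool to the table's −x edge is 0 mm.

The spool's min-x is at 0; the table's min-x is 0; gap = 0 mm.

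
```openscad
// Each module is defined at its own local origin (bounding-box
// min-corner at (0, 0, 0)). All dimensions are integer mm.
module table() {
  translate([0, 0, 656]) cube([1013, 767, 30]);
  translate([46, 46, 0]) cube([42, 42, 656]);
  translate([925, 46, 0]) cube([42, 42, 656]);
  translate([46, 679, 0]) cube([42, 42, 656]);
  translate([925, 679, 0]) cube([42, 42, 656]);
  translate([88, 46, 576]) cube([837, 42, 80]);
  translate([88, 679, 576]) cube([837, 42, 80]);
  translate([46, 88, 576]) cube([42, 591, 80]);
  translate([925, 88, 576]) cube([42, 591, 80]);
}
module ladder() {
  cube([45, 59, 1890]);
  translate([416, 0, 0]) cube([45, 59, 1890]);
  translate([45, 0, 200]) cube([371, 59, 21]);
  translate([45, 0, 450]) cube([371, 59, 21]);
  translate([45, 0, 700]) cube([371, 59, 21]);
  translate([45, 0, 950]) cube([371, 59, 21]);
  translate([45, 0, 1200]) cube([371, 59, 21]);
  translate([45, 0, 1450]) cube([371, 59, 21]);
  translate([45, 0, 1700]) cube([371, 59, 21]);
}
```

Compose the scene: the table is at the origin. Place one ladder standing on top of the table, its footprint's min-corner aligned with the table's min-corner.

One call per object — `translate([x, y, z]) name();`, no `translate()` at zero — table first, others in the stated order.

table();
translate([0, 0, 686]) ladder();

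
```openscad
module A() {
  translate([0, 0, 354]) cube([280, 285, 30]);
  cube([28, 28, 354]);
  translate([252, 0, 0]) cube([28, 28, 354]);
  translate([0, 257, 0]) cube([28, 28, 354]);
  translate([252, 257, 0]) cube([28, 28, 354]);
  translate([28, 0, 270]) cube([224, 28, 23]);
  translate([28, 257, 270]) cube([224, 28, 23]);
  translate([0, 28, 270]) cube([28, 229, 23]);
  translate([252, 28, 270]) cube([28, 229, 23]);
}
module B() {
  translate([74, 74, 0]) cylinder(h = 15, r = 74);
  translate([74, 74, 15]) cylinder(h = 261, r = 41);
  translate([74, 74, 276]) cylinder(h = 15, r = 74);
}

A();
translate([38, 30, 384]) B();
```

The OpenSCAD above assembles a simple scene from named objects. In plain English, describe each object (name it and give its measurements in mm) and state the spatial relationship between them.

A is a simple wooden stool: a rectangular seat 280 mm (x) by 285 mm (y), 30 mm thick, top face at z = 384 mm, on four square legs, each 28×28 mm in cross-section. The legs rest on z = 0, each flush with a corner of the seat. Four stretchers, 28 mm wide and 23 mm tall, connect adjacent legs with their undersides at z = 270 mm, each running between the inner faces of the legs it joins and aligned with the legs' outer faces on the other axis.

B is a spool: two coaxial disc flanges of radius 74 mm and thickness 15 mm, joined by a core cylinder of radius 41 mm and height 261 mm. The lower flange rests on z = 0 and the three cylinders share a vertical axis.

The spool is on top of the stool.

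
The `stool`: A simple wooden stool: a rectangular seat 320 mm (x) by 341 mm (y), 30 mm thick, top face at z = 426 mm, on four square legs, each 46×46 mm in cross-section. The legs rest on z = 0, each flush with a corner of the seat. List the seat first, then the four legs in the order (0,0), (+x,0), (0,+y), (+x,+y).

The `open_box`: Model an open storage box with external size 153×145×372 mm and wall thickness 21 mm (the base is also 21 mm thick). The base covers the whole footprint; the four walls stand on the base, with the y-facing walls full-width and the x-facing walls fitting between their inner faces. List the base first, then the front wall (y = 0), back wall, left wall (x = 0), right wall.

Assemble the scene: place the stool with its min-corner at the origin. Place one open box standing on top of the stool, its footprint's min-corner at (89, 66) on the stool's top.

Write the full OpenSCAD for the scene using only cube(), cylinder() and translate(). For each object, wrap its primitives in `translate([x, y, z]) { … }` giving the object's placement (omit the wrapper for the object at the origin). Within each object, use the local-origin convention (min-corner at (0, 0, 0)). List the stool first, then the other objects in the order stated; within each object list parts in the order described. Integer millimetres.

translate([0, 0, 396]) cube([320, 341, 30]);
cube([46, 46, 396]);
translate([274, 0, 0]) cube([46, 46, 396]);
translate([0, 295, 0]) cube([46, 46, 396]);
translate([274, 295, 0]) cube([46, 46, 396]);
translate([89, 66, 426]) {
  cube([153, 145, 21]);
  translate([0, 0, 21]) cube([153, 21, 351]);
  translate([0, 124, 21]) cube([153, 21, 351]);
  translate([0, 21, 21]) cube([21, 103, 351]);
  translate([132, 21, 21]) cube([21, 103, 351]);
}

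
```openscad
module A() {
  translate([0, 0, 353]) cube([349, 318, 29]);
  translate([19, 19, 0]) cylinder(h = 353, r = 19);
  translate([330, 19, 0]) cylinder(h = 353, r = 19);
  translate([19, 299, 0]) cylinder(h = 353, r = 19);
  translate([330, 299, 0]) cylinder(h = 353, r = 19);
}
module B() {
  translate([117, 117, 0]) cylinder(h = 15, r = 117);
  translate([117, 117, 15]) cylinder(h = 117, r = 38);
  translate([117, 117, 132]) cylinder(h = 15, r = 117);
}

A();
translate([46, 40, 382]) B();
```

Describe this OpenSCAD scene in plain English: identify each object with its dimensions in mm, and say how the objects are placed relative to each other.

A is a four-legged stool. The seat is a 349×318×29 mm slab whose top surface is at z = 382 mm; four round legs, each 38 mm in diameter, run from the floor (z = 0) to the underside of the seat, each leg's axis is inset half a diameter from the nearest pair of seat edges (so the leg's bounding box is flush with the corner).

B is a spool: two coaxial disc flanges of radius 117 mm and thickness 15 mm, joined by a core cylinder of radius 38 mm and height 117 mm. The lower flange rests on z = 0 and the three cylinders share a vertical axis.

The spool is on top of the stool.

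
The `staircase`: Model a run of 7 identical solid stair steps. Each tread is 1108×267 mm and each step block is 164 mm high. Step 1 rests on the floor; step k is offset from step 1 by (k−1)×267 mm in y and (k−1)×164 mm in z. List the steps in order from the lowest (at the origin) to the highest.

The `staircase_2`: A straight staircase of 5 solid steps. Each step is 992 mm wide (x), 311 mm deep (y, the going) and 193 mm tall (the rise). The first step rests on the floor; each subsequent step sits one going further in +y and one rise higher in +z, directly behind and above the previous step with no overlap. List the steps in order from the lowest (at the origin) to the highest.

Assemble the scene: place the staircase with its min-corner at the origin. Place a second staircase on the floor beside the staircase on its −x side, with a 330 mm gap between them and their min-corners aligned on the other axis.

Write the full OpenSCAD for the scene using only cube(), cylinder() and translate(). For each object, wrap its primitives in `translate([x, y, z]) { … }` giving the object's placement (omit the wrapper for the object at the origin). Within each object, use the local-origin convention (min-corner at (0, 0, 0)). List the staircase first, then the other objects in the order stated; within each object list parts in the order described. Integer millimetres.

cube([1108, 267, 164]);
translate([0, 267, 164]) cube([1108, 267, 164]);
translate([0, 534, 328]) cube([1108, 267, 164]);
translate([0, 801, 492]) cube([1108, 267, 164]);
translate([0, 1068, 656]) cube([1108, 267, 164]);
translate([0, 1335, 820]) cube([1108, 267, 164]);
translate([0, 1602, 984]) cube([1108, 267, 164]);
translate([-1322, 0, 0]) {
  cube([992, 311, 193]);
  translate([0, 311, 193]) cube([992, 311, 193]);
  translate([0, 622, 386]) cube([992, 311, 193]);
  translate([0, 933, 579]) cube([992, 311, 193]);
  translate([0, 1244, 772]) cube([992, 311, 193]);
}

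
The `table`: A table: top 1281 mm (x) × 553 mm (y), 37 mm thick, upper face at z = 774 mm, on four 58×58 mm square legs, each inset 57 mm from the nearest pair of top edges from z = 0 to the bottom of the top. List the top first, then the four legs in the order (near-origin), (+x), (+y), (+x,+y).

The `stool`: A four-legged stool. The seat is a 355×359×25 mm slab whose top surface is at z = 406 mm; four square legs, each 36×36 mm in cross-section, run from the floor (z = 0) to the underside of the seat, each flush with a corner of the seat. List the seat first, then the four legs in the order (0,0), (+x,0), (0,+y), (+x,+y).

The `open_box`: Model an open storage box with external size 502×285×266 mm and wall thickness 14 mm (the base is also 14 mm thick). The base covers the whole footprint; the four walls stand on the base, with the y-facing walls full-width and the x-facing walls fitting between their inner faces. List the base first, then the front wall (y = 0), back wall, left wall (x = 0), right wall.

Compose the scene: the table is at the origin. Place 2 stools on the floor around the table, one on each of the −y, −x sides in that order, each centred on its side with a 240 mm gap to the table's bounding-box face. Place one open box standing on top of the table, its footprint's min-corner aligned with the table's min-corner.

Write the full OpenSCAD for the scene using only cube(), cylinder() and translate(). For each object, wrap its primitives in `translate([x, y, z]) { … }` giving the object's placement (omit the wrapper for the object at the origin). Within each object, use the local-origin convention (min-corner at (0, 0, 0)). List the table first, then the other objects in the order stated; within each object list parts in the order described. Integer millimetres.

translate([0, 0, 737]) cube([1281, 553, 37]);
translate([57, 57, 0]) cube([58, 58, 737]);
translate([1166, 57, 0]) cube([58, 58, 737]);
translate([57, 438, 0]) cube([58, 58, 737]);
translate([1166, 438, 0]) cube([58, 58, 737]);
translate([463, -599, 0]) {
  translate([0, 0, 381]) cube([355, 359, 25]);
  cube([36, 36, 381]);
  translate([319, 0, 0]) cube([36, 36, 381]);
  translate([0, 323, 0]) cube([36, 36, 381]);
  translate([319, 323, 0]) cube([36, 36, 381]);
}
translate([-595, 97, 0]) {
  translate([0, 0, 381]) cube([355, 359, 25]);
  cube([36, 36, 381]);
  translate([319, 0, 0]) cube([36, 36, 381]);
  translate([0, 323, 0]) cube([36, 36, 381]);
  translate([319, 323, 0]) cube([36, 36, 381]);
}
translate([0, 0, 774]) {
  cube([502, 285, 14]);
  translate([0, 0, 14]) cube([502, 14, 252]);
  translate([0, 271, 14]) cube([502, 14, 252]);
  translate([0, 14, 14]) cube([14, 257, 252]);
  translate([488, 14, 14]) cube([14, 257, 252]);
}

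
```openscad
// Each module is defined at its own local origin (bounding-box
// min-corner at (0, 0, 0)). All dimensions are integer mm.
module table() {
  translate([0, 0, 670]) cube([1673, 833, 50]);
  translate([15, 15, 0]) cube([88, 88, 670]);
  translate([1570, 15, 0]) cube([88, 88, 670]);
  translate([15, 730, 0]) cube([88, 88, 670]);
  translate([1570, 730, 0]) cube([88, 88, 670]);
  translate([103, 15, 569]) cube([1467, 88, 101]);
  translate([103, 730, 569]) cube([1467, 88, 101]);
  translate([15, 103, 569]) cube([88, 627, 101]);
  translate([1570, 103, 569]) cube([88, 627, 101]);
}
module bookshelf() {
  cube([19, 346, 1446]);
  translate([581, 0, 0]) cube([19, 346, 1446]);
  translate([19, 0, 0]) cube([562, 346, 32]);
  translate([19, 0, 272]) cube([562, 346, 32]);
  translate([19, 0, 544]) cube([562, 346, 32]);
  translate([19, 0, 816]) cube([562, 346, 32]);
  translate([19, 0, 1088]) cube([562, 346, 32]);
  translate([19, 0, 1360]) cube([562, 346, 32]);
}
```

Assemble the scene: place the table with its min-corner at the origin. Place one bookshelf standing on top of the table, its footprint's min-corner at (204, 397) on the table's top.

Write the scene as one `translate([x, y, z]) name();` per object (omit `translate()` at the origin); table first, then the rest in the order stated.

table();
translate([204, 397, 720]) bookshelf();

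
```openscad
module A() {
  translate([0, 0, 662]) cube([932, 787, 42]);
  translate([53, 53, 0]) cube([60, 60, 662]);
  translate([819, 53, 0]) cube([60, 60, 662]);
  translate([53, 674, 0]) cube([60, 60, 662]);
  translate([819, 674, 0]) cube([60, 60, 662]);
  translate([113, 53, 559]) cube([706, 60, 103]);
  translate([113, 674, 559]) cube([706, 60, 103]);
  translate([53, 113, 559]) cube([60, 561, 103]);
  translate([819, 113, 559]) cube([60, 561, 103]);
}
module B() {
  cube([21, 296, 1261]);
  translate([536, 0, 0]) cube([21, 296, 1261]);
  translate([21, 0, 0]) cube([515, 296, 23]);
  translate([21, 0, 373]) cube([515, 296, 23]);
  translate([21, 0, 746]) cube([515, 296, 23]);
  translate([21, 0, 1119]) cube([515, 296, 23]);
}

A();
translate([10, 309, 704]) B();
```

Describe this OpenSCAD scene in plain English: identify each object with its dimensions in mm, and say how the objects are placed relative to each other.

A is a table: top 932 mm (x) × 787 mm (y), 42 mm thick, upper face at z = 704 mm, on four 60×60 mm square legs, each inset 53 mm from the nearest pair of top edges, running from z = 0 to the bottom of the top. Four apron rails, 60 mm thick and 103 mm tall, run between adjacent legs with their top edges flush with the underside of the top and their outer faces flush with the legs' outer faces.

B is a bookshelf 557 mm wide overall, 296 mm deep and 1261 mm tall. The two sides are 21 mm thick vertical panels. 4 horizontal shelves of 23 mm thickness span between the inner faces of the sides; the lowest shelf sits on the floor and shelves are stacked with a clear vertical gap of 350 mm between each pair.

The bookshelf is on top of the table.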